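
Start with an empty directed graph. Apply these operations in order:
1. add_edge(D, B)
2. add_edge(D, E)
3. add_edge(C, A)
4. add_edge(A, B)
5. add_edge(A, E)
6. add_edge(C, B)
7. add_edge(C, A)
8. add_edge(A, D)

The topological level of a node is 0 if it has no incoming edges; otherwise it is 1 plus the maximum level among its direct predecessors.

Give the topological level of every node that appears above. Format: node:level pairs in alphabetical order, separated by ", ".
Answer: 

Answer: A:1, B:3, C:0, D:2, E:3

Derivation:
Op 1: add_edge(D, B). Edges now: 1
Op 2: add_edge(D, E). Edges now: 2
Op 3: add_edge(C, A). Edges now: 3
Op 4: add_edge(A, B). Edges now: 4
Op 5: add_edge(A, E). Edges now: 5
Op 6: add_edge(C, B). Edges now: 6
Op 7: add_edge(C, A) (duplicate, no change). Edges now: 6
Op 8: add_edge(A, D). Edges now: 7
Compute levels (Kahn BFS):
  sources (in-degree 0): C
  process C: level=0
    C->A: in-degree(A)=0, level(A)=1, enqueue
    C->B: in-degree(B)=2, level(B)>=1
  process A: level=1
    A->B: in-degree(B)=1, level(B)>=2
    A->D: in-degree(D)=0, level(D)=2, enqueue
    A->E: in-degree(E)=1, level(E)>=2
  process D: level=2
    D->B: in-degree(B)=0, level(B)=3, enqueue
    D->E: in-degree(E)=0, level(E)=3, enqueue
  process B: level=3
  process E: level=3
All levels: A:1, B:3, C:0, D:2, E:3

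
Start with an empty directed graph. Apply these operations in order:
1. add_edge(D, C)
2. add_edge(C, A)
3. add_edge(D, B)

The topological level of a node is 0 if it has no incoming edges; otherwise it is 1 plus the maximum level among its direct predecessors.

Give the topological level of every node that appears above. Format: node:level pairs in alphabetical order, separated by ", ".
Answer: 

Op 1: add_edge(D, C). Edges now: 1
Op 2: add_edge(C, A). Edges now: 2
Op 3: add_edge(D, B). Edges now: 3
Compute levels (Kahn BFS):
  sources (in-degree 0): D
  process D: level=0
    D->B: in-degree(B)=0, level(B)=1, enqueue
    D->C: in-degree(C)=0, level(C)=1, enqueue
  process B: level=1
  process C: level=1
    C->A: in-degree(A)=0, level(A)=2, enqueue
  process A: level=2
All levels: A:2, B:1, C:1, D:0

Answer: A:2, B:1, C:1, D:0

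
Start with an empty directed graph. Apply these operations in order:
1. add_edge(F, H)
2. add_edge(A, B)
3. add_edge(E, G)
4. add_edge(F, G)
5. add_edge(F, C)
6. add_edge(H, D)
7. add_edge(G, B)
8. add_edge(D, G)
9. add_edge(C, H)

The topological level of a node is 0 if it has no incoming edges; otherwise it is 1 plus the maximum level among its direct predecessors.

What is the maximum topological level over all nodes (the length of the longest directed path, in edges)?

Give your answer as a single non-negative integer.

Op 1: add_edge(F, H). Edges now: 1
Op 2: add_edge(A, B). Edges now: 2
Op 3: add_edge(E, G). Edges now: 3
Op 4: add_edge(F, G). Edges now: 4
Op 5: add_edge(F, C). Edges now: 5
Op 6: add_edge(H, D). Edges now: 6
Op 7: add_edge(G, B). Edges now: 7
Op 8: add_edge(D, G). Edges now: 8
Op 9: add_edge(C, H). Edges now: 9
Compute levels (Kahn BFS):
  sources (in-degree 0): A, E, F
  process A: level=0
    A->B: in-degree(B)=1, level(B)>=1
  process E: level=0
    E->G: in-degree(G)=2, level(G)>=1
  process F: level=0
    F->C: in-degree(C)=0, level(C)=1, enqueue
    F->G: in-degree(G)=1, level(G)>=1
    F->H: in-degree(H)=1, level(H)>=1
  process C: level=1
    C->H: in-degree(H)=0, level(H)=2, enqueue
  process H: level=2
    H->D: in-degree(D)=0, level(D)=3, enqueue
  process D: level=3
    D->G: in-degree(G)=0, level(G)=4, enqueue
  process G: level=4
    G->B: in-degree(B)=0, level(B)=5, enqueue
  process B: level=5
All levels: A:0, B:5, C:1, D:3, E:0, F:0, G:4, H:2
max level = 5

Answer: 5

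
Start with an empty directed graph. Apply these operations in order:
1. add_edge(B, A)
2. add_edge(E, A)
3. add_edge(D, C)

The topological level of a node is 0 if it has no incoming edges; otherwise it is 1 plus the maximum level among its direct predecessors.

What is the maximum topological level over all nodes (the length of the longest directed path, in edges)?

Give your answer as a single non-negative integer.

Answer: 1

Derivation:
Op 1: add_edge(B, A). Edges now: 1
Op 2: add_edge(E, A). Edges now: 2
Op 3: add_edge(D, C). Edges now: 3
Compute levels (Kahn BFS):
  sources (in-degree 0): B, D, E
  process B: level=0
    B->A: in-degree(A)=1, level(A)>=1
  process D: level=0
    D->C: in-degree(C)=0, level(C)=1, enqueue
  process E: level=0
    E->A: in-degree(A)=0, level(A)=1, enqueue
  process C: level=1
  process A: level=1
All levels: A:1, B:0, C:1, D:0, E:0
max level = 1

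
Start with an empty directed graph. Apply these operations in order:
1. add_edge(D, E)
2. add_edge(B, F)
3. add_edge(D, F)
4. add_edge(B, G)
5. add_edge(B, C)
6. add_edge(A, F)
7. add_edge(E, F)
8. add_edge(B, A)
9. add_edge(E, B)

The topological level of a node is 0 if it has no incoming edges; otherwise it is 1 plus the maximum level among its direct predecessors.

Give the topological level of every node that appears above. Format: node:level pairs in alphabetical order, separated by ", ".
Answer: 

Answer: A:3, B:2, C:3, D:0, E:1, F:4, G:3

Derivation:
Op 1: add_edge(D, E). Edges now: 1
Op 2: add_edge(B, F). Edges now: 2
Op 3: add_edge(D, F). Edges now: 3
Op 4: add_edge(B, G). Edges now: 4
Op 5: add_edge(B, C). Edges now: 5
Op 6: add_edge(A, F). Edges now: 6
Op 7: add_edge(E, F). Edges now: 7
Op 8: add_edge(B, A). Edges now: 8
Op 9: add_edge(E, B). Edges now: 9
Compute levels (Kahn BFS):
  sources (in-degree 0): D
  process D: level=0
    D->E: in-degree(E)=0, level(E)=1, enqueue
    D->F: in-degree(F)=3, level(F)>=1
  process E: level=1
    E->B: in-degree(B)=0, level(B)=2, enqueue
    E->F: in-degree(F)=2, level(F)>=2
  process B: level=2
    B->A: in-degree(A)=0, level(A)=3, enqueue
    B->C: in-degree(C)=0, level(C)=3, enqueue
    B->F: in-degree(F)=1, level(F)>=3
    B->G: in-degree(G)=0, level(G)=3, enqueue
  process A: level=3
    A->F: in-degree(F)=0, level(F)=4, enqueue
  process C: level=3
  process G: level=3
  process F: level=4
All levels: A:3, B:2, C:3, D:0, E:1, F:4, G:3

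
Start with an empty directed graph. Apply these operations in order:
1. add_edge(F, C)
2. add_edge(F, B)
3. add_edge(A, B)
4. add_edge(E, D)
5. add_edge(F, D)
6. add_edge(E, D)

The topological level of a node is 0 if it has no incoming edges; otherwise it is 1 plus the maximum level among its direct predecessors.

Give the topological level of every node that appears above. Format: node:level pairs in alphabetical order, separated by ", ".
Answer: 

Op 1: add_edge(F, C). Edges now: 1
Op 2: add_edge(F, B). Edges now: 2
Op 3: add_edge(A, B). Edges now: 3
Op 4: add_edge(E, D). Edges now: 4
Op 5: add_edge(F, D). Edges now: 5
Op 6: add_edge(E, D) (duplicate, no change). Edges now: 5
Compute levels (Kahn BFS):
  sources (in-degree 0): A, E, F
  process A: level=0
    A->B: in-degree(B)=1, level(B)>=1
  process E: level=0
    E->D: in-degree(D)=1, level(D)>=1
  process F: level=0
    F->B: in-degree(B)=0, level(B)=1, enqueue
    F->C: in-degree(C)=0, level(C)=1, enqueue
    F->D: in-degree(D)=0, level(D)=1, enqueue
  process B: level=1
  process C: level=1
  process D: level=1
All levels: A:0, B:1, C:1, D:1, E:0, F:0

Answer: A:0, B:1, C:1, D:1, E:0, F:0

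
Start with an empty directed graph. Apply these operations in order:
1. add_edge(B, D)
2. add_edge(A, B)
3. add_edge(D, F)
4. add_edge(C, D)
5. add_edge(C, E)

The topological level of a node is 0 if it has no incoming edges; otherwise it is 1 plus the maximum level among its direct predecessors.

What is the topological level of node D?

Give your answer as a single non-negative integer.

Answer: 2

Derivation:
Op 1: add_edge(B, D). Edges now: 1
Op 2: add_edge(A, B). Edges now: 2
Op 3: add_edge(D, F). Edges now: 3
Op 4: add_edge(C, D). Edges now: 4
Op 5: add_edge(C, E). Edges now: 5
Compute levels (Kahn BFS):
  sources (in-degree 0): A, C
  process A: level=0
    A->B: in-degree(B)=0, level(B)=1, enqueue
  process C: level=0
    C->D: in-degree(D)=1, level(D)>=1
    C->E: in-degree(E)=0, level(E)=1, enqueue
  process B: level=1
    B->D: in-degree(D)=0, level(D)=2, enqueue
  process E: level=1
  process D: level=2
    D->F: in-degree(F)=0, level(F)=3, enqueue
  process F: level=3
All levels: A:0, B:1, C:0, D:2, E:1, F:3
level(D) = 2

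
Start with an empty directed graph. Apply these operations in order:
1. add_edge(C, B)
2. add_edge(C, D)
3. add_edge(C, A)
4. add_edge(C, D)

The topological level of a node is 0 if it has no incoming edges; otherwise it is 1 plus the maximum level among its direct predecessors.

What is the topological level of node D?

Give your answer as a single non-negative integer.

Op 1: add_edge(C, B). Edges now: 1
Op 2: add_edge(C, D). Edges now: 2
Op 3: add_edge(C, A). Edges now: 3
Op 4: add_edge(C, D) (duplicate, no change). Edges now: 3
Compute levels (Kahn BFS):
  sources (in-degree 0): C
  process C: level=0
    C->A: in-degree(A)=0, level(A)=1, enqueue
    C->B: in-degree(B)=0, level(B)=1, enqueue
    C->D: in-degree(D)=0, level(D)=1, enqueue
  process A: level=1
  process B: level=1
  process D: level=1
All levels: A:1, B:1, C:0, D:1
level(D) = 1

Answer: 1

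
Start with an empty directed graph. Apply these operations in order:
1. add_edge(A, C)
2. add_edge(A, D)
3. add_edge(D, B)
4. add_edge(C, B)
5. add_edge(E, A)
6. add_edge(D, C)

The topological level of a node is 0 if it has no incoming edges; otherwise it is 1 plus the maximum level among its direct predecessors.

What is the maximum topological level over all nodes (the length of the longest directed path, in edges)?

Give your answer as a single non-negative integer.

Op 1: add_edge(A, C). Edges now: 1
Op 2: add_edge(A, D). Edges now: 2
Op 3: add_edge(D, B). Edges now: 3
Op 4: add_edge(C, B). Edges now: 4
Op 5: add_edge(E, A). Edges now: 5
Op 6: add_edge(D, C). Edges now: 6
Compute levels (Kahn BFS):
  sources (in-degree 0): E
  process E: level=0
    E->A: in-degree(A)=0, level(A)=1, enqueue
  process A: level=1
    A->C: in-degree(C)=1, level(C)>=2
    A->D: in-degree(D)=0, level(D)=2, enqueue
  process D: level=2
    D->B: in-degree(B)=1, level(B)>=3
    D->C: in-degree(C)=0, level(C)=3, enqueue
  process C: level=3
    C->B: in-degree(B)=0, level(B)=4, enqueue
  process B: level=4
All levels: A:1, B:4, C:3, D:2, E:0
max level = 4

Answer: 4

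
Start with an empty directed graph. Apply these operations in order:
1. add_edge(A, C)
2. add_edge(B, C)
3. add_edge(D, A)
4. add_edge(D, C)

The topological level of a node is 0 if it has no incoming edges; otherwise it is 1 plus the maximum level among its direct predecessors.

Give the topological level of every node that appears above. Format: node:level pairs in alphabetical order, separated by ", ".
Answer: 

Answer: A:1, B:0, C:2, D:0

Derivation:
Op 1: add_edge(A, C). Edges now: 1
Op 2: add_edge(B, C). Edges now: 2
Op 3: add_edge(D, A). Edges now: 3
Op 4: add_edge(D, C). Edges now: 4
Compute levels (Kahn BFS):
  sources (in-degree 0): B, D
  process B: level=0
    B->C: in-degree(C)=2, level(C)>=1
  process D: level=0
    D->A: in-degree(A)=0, level(A)=1, enqueue
    D->C: in-degree(C)=1, level(C)>=1
  process A: level=1
    A->C: in-degree(C)=0, level(C)=2, enqueue
  process C: level=2
All levels: A:1, B:0, C:2, D:0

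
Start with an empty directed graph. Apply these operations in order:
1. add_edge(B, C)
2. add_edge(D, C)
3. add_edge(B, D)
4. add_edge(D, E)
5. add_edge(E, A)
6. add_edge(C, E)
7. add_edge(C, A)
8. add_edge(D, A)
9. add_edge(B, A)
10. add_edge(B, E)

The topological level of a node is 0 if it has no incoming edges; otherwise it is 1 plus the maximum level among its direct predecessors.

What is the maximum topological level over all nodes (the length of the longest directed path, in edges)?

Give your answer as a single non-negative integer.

Answer: 4

Derivation:
Op 1: add_edge(B, C). Edges now: 1
Op 2: add_edge(D, C). Edges now: 2
Op 3: add_edge(B, D). Edges now: 3
Op 4: add_edge(D, E). Edges now: 4
Op 5: add_edge(E, A). Edges now: 5
Op 6: add_edge(C, E). Edges now: 6
Op 7: add_edge(C, A). Edges now: 7
Op 8: add_edge(D, A). Edges now: 8
Op 9: add_edge(B, A). Edges now: 9
Op 10: add_edge(B, E). Edges now: 10
Compute levels (Kahn BFS):
  sources (in-degree 0): B
  process B: level=0
    B->A: in-degree(A)=3, level(A)>=1
    B->C: in-degree(C)=1, level(C)>=1
    B->D: in-degree(D)=0, level(D)=1, enqueue
    B->E: in-degree(E)=2, level(E)>=1
  process D: level=1
    D->A: in-degree(A)=2, level(A)>=2
    D->C: in-degree(C)=0, level(C)=2, enqueue
    D->E: in-degree(E)=1, level(E)>=2
  process C: level=2
    C->A: in-degree(A)=1, level(A)>=3
    C->E: in-degree(E)=0, level(E)=3, enqueue
  process E: level=3
    E->A: in-degree(A)=0, level(A)=4, enqueue
  process A: level=4
All levels: A:4, B:0, C:2, D:1, E:3
max level = 4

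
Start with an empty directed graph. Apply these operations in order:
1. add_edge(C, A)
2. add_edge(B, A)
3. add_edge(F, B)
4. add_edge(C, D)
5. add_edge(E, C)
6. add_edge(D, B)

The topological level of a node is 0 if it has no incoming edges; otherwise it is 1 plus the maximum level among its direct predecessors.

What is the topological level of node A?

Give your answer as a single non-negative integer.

Answer: 4

Derivation:
Op 1: add_edge(C, A). Edges now: 1
Op 2: add_edge(B, A). Edges now: 2
Op 3: add_edge(F, B). Edges now: 3
Op 4: add_edge(C, D). Edges now: 4
Op 5: add_edge(E, C). Edges now: 5
Op 6: add_edge(D, B). Edges now: 6
Compute levels (Kahn BFS):
  sources (in-degree 0): E, F
  process E: level=0
    E->C: in-degree(C)=0, level(C)=1, enqueue
  process F: level=0
    F->B: in-degree(B)=1, level(B)>=1
  process C: level=1
    C->A: in-degree(A)=1, level(A)>=2
    C->D: in-degree(D)=0, level(D)=2, enqueue
  process D: level=2
    D->B: in-degree(B)=0, level(B)=3, enqueue
  process B: level=3
    B->A: in-degree(A)=0, level(A)=4, enqueue
  process A: level=4
All levels: A:4, B:3, C:1, D:2, E:0, F:0
level(A) = 4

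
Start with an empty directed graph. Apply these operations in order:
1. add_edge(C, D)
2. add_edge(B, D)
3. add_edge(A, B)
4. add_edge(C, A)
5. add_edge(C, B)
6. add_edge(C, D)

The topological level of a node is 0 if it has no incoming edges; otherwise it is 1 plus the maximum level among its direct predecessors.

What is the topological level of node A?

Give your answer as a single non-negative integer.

Answer: 1

Derivation:
Op 1: add_edge(C, D). Edges now: 1
Op 2: add_edge(B, D). Edges now: 2
Op 3: add_edge(A, B). Edges now: 3
Op 4: add_edge(C, A). Edges now: 4
Op 5: add_edge(C, B). Edges now: 5
Op 6: add_edge(C, D) (duplicate, no change). Edges now: 5
Compute levels (Kahn BFS):
  sources (in-degree 0): C
  process C: level=0
    C->A: in-degree(A)=0, level(A)=1, enqueue
    C->B: in-degree(B)=1, level(B)>=1
    C->D: in-degree(D)=1, level(D)>=1
  process A: level=1
    A->B: in-degree(B)=0, level(B)=2, enqueue
  process B: level=2
    B->D: in-degree(D)=0, level(D)=3, enqueue
  process D: level=3
All levels: A:1, B:2, C:0, D:3
level(A) = 1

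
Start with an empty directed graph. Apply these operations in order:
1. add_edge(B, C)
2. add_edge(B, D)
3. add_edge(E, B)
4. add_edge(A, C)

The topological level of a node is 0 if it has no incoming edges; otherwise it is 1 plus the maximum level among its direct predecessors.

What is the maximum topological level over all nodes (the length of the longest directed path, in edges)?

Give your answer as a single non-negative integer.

Op 1: add_edge(B, C). Edges now: 1
Op 2: add_edge(B, D). Edges now: 2
Op 3: add_edge(E, B). Edges now: 3
Op 4: add_edge(A, C). Edges now: 4
Compute levels (Kahn BFS):
  sources (in-degree 0): A, E
  process A: level=0
    A->C: in-degree(C)=1, level(C)>=1
  process E: level=0
    E->B: in-degree(B)=0, level(B)=1, enqueue
  process B: level=1
    B->C: in-degree(C)=0, level(C)=2, enqueue
    B->D: in-degree(D)=0, level(D)=2, enqueue
  process C: level=2
  process D: level=2
All levels: A:0, B:1, C:2, D:2, E:0
max level = 2

Answer: 2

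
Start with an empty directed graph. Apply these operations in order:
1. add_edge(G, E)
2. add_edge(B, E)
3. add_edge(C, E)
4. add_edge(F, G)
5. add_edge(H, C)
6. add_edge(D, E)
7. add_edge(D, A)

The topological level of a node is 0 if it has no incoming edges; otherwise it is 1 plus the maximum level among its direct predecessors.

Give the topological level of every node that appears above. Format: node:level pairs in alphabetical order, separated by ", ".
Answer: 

Answer: A:1, B:0, C:1, D:0, E:2, F:0, G:1, H:0

Derivation:
Op 1: add_edge(G, E). Edges now: 1
Op 2: add_edge(B, E). Edges now: 2
Op 3: add_edge(C, E). Edges now: 3
Op 4: add_edge(F, G). Edges now: 4
Op 5: add_edge(H, C). Edges now: 5
Op 6: add_edge(D, E). Edges now: 6
Op 7: add_edge(D, A). Edges now: 7
Compute levels (Kahn BFS):
  sources (in-degree 0): B, D, F, H
  process B: level=0
    B->E: in-degree(E)=3, level(E)>=1
  process D: level=0
    D->A: in-degree(A)=0, level(A)=1, enqueue
    D->E: in-degree(E)=2, level(E)>=1
  process F: level=0
    F->G: in-degree(G)=0, level(G)=1, enqueue
  process H: level=0
    H->C: in-degree(C)=0, level(C)=1, enqueue
  process A: level=1
  process G: level=1
    G->E: in-degree(E)=1, level(E)>=2
  process C: level=1
    C->E: in-degree(E)=0, level(E)=2, enqueue
  process E: level=2
All levels: A:1, B:0, C:1, D:0, E:2, F:0, G:1, H:0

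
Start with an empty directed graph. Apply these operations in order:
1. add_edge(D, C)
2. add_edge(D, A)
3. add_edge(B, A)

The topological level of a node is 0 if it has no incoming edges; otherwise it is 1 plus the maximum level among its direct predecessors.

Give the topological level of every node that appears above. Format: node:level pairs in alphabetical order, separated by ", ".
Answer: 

Answer: A:1, B:0, C:1, D:0

Derivation:
Op 1: add_edge(D, C). Edges now: 1
Op 2: add_edge(D, A). Edges now: 2
Op 3: add_edge(B, A). Edges now: 3
Compute levels (Kahn BFS):
  sources (in-degree 0): B, D
  process B: level=0
    B->A: in-degree(A)=1, level(A)>=1
  process D: level=0
    D->A: in-degree(A)=0, level(A)=1, enqueue
    D->C: in-degree(C)=0, level(C)=1, enqueue
  process A: level=1
  process C: level=1
All levels: A:1, B:0, C:1, D:0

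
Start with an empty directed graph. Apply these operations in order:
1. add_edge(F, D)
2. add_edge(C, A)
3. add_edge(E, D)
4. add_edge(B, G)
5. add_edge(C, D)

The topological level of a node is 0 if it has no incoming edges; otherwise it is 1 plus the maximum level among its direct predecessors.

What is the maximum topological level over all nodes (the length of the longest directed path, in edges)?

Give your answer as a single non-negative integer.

Answer: 1

Derivation:
Op 1: add_edge(F, D). Edges now: 1
Op 2: add_edge(C, A). Edges now: 2
Op 3: add_edge(E, D). Edges now: 3
Op 4: add_edge(B, G). Edges now: 4
Op 5: add_edge(C, D). Edges now: 5
Compute levels (Kahn BFS):
  sources (in-degree 0): B, C, E, F
  process B: level=0
    B->G: in-degree(G)=0, level(G)=1, enqueue
  process C: level=0
    C->A: in-degree(A)=0, level(A)=1, enqueue
    C->D: in-degree(D)=2, level(D)>=1
  process E: level=0
    E->D: in-degree(D)=1, level(D)>=1
  process F: level=0
    F->D: in-degree(D)=0, level(D)=1, enqueue
  process G: level=1
  process A: level=1
  process D: level=1
All levels: A:1, B:0, C:0, D:1, E:0, F:0, G:1
max level = 1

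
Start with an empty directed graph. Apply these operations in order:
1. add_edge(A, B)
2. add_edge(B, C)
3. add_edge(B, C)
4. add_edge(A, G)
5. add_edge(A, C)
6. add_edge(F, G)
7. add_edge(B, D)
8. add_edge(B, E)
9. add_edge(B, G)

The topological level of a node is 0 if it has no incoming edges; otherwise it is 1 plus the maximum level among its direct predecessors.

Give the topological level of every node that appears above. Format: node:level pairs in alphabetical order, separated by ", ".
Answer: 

Answer: A:0, B:1, C:2, D:2, E:2, F:0, G:2

Derivation:
Op 1: add_edge(A, B). Edges now: 1
Op 2: add_edge(B, C). Edges now: 2
Op 3: add_edge(B, C) (duplicate, no change). Edges now: 2
Op 4: add_edge(A, G). Edges now: 3
Op 5: add_edge(A, C). Edges now: 4
Op 6: add_edge(F, G). Edges now: 5
Op 7: add_edge(B, D). Edges now: 6
Op 8: add_edge(B, E). Edges now: 7
Op 9: add_edge(B, G). Edges now: 8
Compute levels (Kahn BFS):
  sources (in-degree 0): A, F
  process A: level=0
    A->B: in-degree(B)=0, level(B)=1, enqueue
    A->C: in-degree(C)=1, level(C)>=1
    A->G: in-degree(G)=2, level(G)>=1
  process F: level=0
    F->G: in-degree(G)=1, level(G)>=1
  process B: level=1
    B->C: in-degree(C)=0, level(C)=2, enqueue
    B->D: in-degree(D)=0, level(D)=2, enqueue
    B->E: in-degree(E)=0, level(E)=2, enqueue
    B->G: in-degree(G)=0, level(G)=2, enqueue
  process C: level=2
  process D: level=2
  process E: level=2
  process G: level=2
All levels: A:0, B:1, C:2, D:2, E:2, F:0, G:2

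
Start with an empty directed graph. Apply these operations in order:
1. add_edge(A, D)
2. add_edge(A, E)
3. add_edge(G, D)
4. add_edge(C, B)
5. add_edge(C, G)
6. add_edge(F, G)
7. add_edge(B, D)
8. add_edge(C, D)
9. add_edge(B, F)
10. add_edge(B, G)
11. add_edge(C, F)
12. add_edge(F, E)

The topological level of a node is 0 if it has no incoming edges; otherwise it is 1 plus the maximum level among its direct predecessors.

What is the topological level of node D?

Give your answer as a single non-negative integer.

Answer: 4

Derivation:
Op 1: add_edge(A, D). Edges now: 1
Op 2: add_edge(A, E). Edges now: 2
Op 3: add_edge(G, D). Edges now: 3
Op 4: add_edge(C, B). Edges now: 4
Op 5: add_edge(C, G). Edges now: 5
Op 6: add_edge(F, G). Edges now: 6
Op 7: add_edge(B, D). Edges now: 7
Op 8: add_edge(C, D). Edges now: 8
Op 9: add_edge(B, F). Edges now: 9
Op 10: add_edge(B, G). Edges now: 10
Op 11: add_edge(C, F). Edges now: 11
Op 12: add_edge(F, E). Edges now: 12
Compute levels (Kahn BFS):
  sources (in-degree 0): A, C
  process A: level=0
    A->D: in-degree(D)=3, level(D)>=1
    A->E: in-degree(E)=1, level(E)>=1
  process C: level=0
    C->B: in-degree(B)=0, level(B)=1, enqueue
    C->D: in-degree(D)=2, level(D)>=1
    C->F: in-degree(F)=1, level(F)>=1
    C->G: in-degree(G)=2, level(G)>=1
  process B: level=1
    B->D: in-degree(D)=1, level(D)>=2
    B->F: in-degree(F)=0, level(F)=2, enqueue
    B->G: in-degree(G)=1, level(G)>=2
  process F: level=2
    F->E: in-degree(E)=0, level(E)=3, enqueue
    F->G: in-degree(G)=0, level(G)=3, enqueue
  process E: level=3
  process G: level=3
    G->D: in-degree(D)=0, level(D)=4, enqueue
  process D: level=4
All levels: A:0, B:1, C:0, D:4, E:3, F:2, G:3
level(D) = 4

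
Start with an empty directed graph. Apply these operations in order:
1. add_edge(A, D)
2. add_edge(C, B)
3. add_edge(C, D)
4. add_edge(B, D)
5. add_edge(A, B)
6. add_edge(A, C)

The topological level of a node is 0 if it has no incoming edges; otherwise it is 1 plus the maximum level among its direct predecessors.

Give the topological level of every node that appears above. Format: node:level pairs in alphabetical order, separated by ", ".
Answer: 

Op 1: add_edge(A, D). Edges now: 1
Op 2: add_edge(C, B). Edges now: 2
Op 3: add_edge(C, D). Edges now: 3
Op 4: add_edge(B, D). Edges now: 4
Op 5: add_edge(A, B). Edges now: 5
Op 6: add_edge(A, C). Edges now: 6
Compute levels (Kahn BFS):
  sources (in-degree 0): A
  process A: level=0
    A->B: in-degree(B)=1, level(B)>=1
    A->C: in-degree(C)=0, level(C)=1, enqueue
    A->D: in-degree(D)=2, level(D)>=1
  process C: level=1
    C->B: in-degree(B)=0, level(B)=2, enqueue
    C->D: in-degree(D)=1, level(D)>=2
  process B: level=2
    B->D: in-degree(D)=0, level(D)=3, enqueue
  process D: level=3
All levels: A:0, B:2, C:1, D:3

Answer: A:0, B:2, C:1, D:3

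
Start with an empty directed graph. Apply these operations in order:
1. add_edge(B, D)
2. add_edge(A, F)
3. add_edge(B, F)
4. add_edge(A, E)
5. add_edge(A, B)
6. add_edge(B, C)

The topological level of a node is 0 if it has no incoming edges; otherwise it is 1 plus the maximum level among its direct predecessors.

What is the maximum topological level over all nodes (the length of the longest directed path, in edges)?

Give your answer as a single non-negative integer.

Op 1: add_edge(B, D). Edges now: 1
Op 2: add_edge(A, F). Edges now: 2
Op 3: add_edge(B, F). Edges now: 3
Op 4: add_edge(A, E). Edges now: 4
Op 5: add_edge(A, B). Edges now: 5
Op 6: add_edge(B, C). Edges now: 6
Compute levels (Kahn BFS):
  sources (in-degree 0): A
  process A: level=0
    A->B: in-degree(B)=0, level(B)=1, enqueue
    A->E: in-degree(E)=0, level(E)=1, enqueue
    A->F: in-degree(F)=1, level(F)>=1
  process B: level=1
    B->C: in-degree(C)=0, level(C)=2, enqueue
    B->D: in-degree(D)=0, level(D)=2, enqueue
    B->F: in-degree(F)=0, level(F)=2, enqueue
  process E: level=1
  process C: level=2
  process D: level=2
  process F: level=2
All levels: A:0, B:1, C:2, D:2, E:1, F:2
max level = 2

Answer: 2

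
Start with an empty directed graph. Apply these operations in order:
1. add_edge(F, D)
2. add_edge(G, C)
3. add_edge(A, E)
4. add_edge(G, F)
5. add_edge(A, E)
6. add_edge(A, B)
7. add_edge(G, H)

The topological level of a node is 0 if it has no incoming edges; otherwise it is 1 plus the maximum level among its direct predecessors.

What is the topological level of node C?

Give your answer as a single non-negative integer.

Answer: 1

Derivation:
Op 1: add_edge(F, D). Edges now: 1
Op 2: add_edge(G, C). Edges now: 2
Op 3: add_edge(A, E). Edges now: 3
Op 4: add_edge(G, F). Edges now: 4
Op 5: add_edge(A, E) (duplicate, no change). Edges now: 4
Op 6: add_edge(A, B). Edges now: 5
Op 7: add_edge(G, H). Edges now: 6
Compute levels (Kahn BFS):
  sources (in-degree 0): A, G
  process A: level=0
    A->B: in-degree(B)=0, level(B)=1, enqueue
    A->E: in-degree(E)=0, level(E)=1, enqueue
  process G: level=0
    G->C: in-degree(C)=0, level(C)=1, enqueue
    G->F: in-degree(F)=0, level(F)=1, enqueue
    G->H: in-degree(H)=0, level(H)=1, enqueue
  process B: level=1
  process E: level=1
  process C: level=1
  process F: level=1
    F->D: in-degree(D)=0, level(D)=2, enqueue
  process H: level=1
  process D: level=2
All levels: A:0, B:1, C:1, D:2, E:1, F:1, G:0, H:1
level(C) = 1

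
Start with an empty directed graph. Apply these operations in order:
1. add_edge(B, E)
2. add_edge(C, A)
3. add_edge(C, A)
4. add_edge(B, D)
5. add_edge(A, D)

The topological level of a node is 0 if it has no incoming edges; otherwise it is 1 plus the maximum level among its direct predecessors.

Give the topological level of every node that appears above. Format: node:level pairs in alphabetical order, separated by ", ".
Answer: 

Op 1: add_edge(B, E). Edges now: 1
Op 2: add_edge(C, A). Edges now: 2
Op 3: add_edge(C, A) (duplicate, no change). Edges now: 2
Op 4: add_edge(B, D). Edges now: 3
Op 5: add_edge(A, D). Edges now: 4
Compute levels (Kahn BFS):
  sources (in-degree 0): B, C
  process B: level=0
    B->D: in-degree(D)=1, level(D)>=1
    B->E: in-degree(E)=0, level(E)=1, enqueue
  process C: level=0
    C->A: in-degree(A)=0, level(A)=1, enqueue
  process E: level=1
  process A: level=1
    A->D: in-degree(D)=0, level(D)=2, enqueue
  process D: level=2
All levels: A:1, B:0, C:0, D:2, E:1

Answer: A:1, B:0, C:0, D:2, E:1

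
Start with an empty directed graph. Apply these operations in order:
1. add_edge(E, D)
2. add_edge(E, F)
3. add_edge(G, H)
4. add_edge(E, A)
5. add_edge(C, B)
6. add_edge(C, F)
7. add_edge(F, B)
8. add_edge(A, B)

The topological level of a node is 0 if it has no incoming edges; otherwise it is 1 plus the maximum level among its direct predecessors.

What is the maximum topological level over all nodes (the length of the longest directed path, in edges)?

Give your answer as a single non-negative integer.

Answer: 2

Derivation:
Op 1: add_edge(E, D). Edges now: 1
Op 2: add_edge(E, F). Edges now: 2
Op 3: add_edge(G, H). Edges now: 3
Op 4: add_edge(E, A). Edges now: 4
Op 5: add_edge(C, B). Edges now: 5
Op 6: add_edge(C, F). Edges now: 6
Op 7: add_edge(F, B). Edges now: 7
Op 8: add_edge(A, B). Edges now: 8
Compute levels (Kahn BFS):
  sources (in-degree 0): C, E, G
  process C: level=0
    C->B: in-degree(B)=2, level(B)>=1
    C->F: in-degree(F)=1, level(F)>=1
  process E: level=0
    E->A: in-degree(A)=0, level(A)=1, enqueue
    E->D: in-degree(D)=0, level(D)=1, enqueue
    E->F: in-degree(F)=0, level(F)=1, enqueue
  process G: level=0
    G->H: in-degree(H)=0, level(H)=1, enqueue
  process A: level=1
    A->B: in-degree(B)=1, level(B)>=2
  process D: level=1
  process F: level=1
    F->B: in-degree(B)=0, level(B)=2, enqueue
  process H: level=1
  process B: level=2
All levels: A:1, B:2, C:0, D:1, E:0, F:1, G:0, H:1
max level = 2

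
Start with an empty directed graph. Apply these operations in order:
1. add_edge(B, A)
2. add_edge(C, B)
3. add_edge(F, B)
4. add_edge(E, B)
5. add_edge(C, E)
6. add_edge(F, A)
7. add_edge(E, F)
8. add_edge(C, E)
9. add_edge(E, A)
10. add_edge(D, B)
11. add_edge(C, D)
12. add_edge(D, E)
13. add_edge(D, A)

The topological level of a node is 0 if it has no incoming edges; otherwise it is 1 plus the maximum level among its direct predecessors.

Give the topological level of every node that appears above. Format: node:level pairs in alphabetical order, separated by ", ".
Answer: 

Answer: A:5, B:4, C:0, D:1, E:2, F:3

Derivation:
Op 1: add_edge(B, A). Edges now: 1
Op 2: add_edge(C, B). Edges now: 2
Op 3: add_edge(F, B). Edges now: 3
Op 4: add_edge(E, B). Edges now: 4
Op 5: add_edge(C, E). Edges now: 5
Op 6: add_edge(F, A). Edges now: 6
Op 7: add_edge(E, F). Edges now: 7
Op 8: add_edge(C, E) (duplicate, no change). Edges now: 7
Op 9: add_edge(E, A). Edges now: 8
Op 10: add_edge(D, B). Edges now: 9
Op 11: add_edge(C, D). Edges now: 10
Op 12: add_edge(D, E). Edges now: 11
Op 13: add_edge(D, A). Edges now: 12
Compute levels (Kahn BFS):
  sources (in-degree 0): C
  process C: level=0
    C->B: in-degree(B)=3, level(B)>=1
    C->D: in-degree(D)=0, level(D)=1, enqueue
    C->E: in-degree(E)=1, level(E)>=1
  process D: level=1
    D->A: in-degree(A)=3, level(A)>=2
    D->B: in-degree(B)=2, level(B)>=2
    D->E: in-degree(E)=0, level(E)=2, enqueue
  process E: level=2
    E->A: in-degree(A)=2, level(A)>=3
    E->B: in-degree(B)=1, level(B)>=3
    E->F: in-degree(F)=0, level(F)=3, enqueue
  process F: level=3
    F->A: in-degree(A)=1, level(A)>=4
    F->B: in-degree(B)=0, level(B)=4, enqueue
  process B: level=4
    B->A: in-degree(A)=0, level(A)=5, enqueue
  process A: level=5
All levels: A:5, B:4, C:0, D:1, E:2, F:3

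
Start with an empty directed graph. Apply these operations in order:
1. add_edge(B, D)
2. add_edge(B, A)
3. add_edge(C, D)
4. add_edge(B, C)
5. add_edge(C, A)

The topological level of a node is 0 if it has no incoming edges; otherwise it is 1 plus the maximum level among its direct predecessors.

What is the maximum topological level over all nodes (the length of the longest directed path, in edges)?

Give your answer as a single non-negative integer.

Op 1: add_edge(B, D). Edges now: 1
Op 2: add_edge(B, A). Edges now: 2
Op 3: add_edge(C, D). Edges now: 3
Op 4: add_edge(B, C). Edges now: 4
Op 5: add_edge(C, A). Edges now: 5
Compute levels (Kahn BFS):
  sources (in-degree 0): B
  process B: level=0
    B->A: in-degree(A)=1, level(A)>=1
    B->C: in-degree(C)=0, level(C)=1, enqueue
    B->D: in-degree(D)=1, level(D)>=1
  process C: level=1
    C->A: in-degree(A)=0, level(A)=2, enqueue
    C->D: in-degree(D)=0, level(D)=2, enqueue
  process A: level=2
  process D: level=2
All levels: A:2, B:0, C:1, D:2
max level = 2

Answer: 2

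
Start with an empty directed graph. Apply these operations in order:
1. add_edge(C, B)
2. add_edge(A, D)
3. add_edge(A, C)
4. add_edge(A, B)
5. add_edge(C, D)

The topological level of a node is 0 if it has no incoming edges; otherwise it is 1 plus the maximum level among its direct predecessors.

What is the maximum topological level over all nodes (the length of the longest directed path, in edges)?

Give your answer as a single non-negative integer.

Answer: 2

Derivation:
Op 1: add_edge(C, B). Edges now: 1
Op 2: add_edge(A, D). Edges now: 2
Op 3: add_edge(A, C). Edges now: 3
Op 4: add_edge(A, B). Edges now: 4
Op 5: add_edge(C, D). Edges now: 5
Compute levels (Kahn BFS):
  sources (in-degree 0): A
  process A: level=0
    A->B: in-degree(B)=1, level(B)>=1
    A->C: in-degree(C)=0, level(C)=1, enqueue
    A->D: in-degree(D)=1, level(D)>=1
  process C: level=1
    C->B: in-degree(B)=0, level(B)=2, enqueue
    C->D: in-degree(D)=0, level(D)=2, enqueue
  process B: level=2
  process D: level=2
All levels: A:0, B:2, C:1, D:2
max level = 2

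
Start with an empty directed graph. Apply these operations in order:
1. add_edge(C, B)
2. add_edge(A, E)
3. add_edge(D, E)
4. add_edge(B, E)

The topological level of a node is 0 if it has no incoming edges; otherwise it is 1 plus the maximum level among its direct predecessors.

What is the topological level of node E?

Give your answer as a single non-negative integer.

Op 1: add_edge(C, B). Edges now: 1
Op 2: add_edge(A, E). Edges now: 2
Op 3: add_edge(D, E). Edges now: 3
Op 4: add_edge(B, E). Edges now: 4
Compute levels (Kahn BFS):
  sources (in-degree 0): A, C, D
  process A: level=0
    A->E: in-degree(E)=2, level(E)>=1
  process C: level=0
    C->B: in-degree(B)=0, level(B)=1, enqueue
  process D: level=0
    D->E: in-degree(E)=1, level(E)>=1
  process B: level=1
    B->E: in-degree(E)=0, level(E)=2, enqueue
  process E: level=2
All levels: A:0, B:1, C:0, D:0, E:2
level(E) = 2

Answer: 2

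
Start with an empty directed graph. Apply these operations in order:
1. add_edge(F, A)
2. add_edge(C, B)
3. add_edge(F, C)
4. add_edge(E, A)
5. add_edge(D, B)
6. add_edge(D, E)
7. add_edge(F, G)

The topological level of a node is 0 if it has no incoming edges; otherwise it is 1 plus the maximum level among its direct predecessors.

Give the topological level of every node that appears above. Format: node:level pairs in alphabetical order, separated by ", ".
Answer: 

Op 1: add_edge(F, A). Edges now: 1
Op 2: add_edge(C, B). Edges now: 2
Op 3: add_edge(F, C). Edges now: 3
Op 4: add_edge(E, A). Edges now: 4
Op 5: add_edge(D, B). Edges now: 5
Op 6: add_edge(D, E). Edges now: 6
Op 7: add_edge(F, G). Edges now: 7
Compute levels (Kahn BFS):
  sources (in-degree 0): D, F
  process D: level=0
    D->B: in-degree(B)=1, level(B)>=1
    D->E: in-degree(E)=0, level(E)=1, enqueue
  process F: level=0
    F->A: in-degree(A)=1, level(A)>=1
    F->C: in-degree(C)=0, level(C)=1, enqueue
    F->G: in-degree(G)=0, level(G)=1, enqueue
  process E: level=1
    E->A: in-degree(A)=0, level(A)=2, enqueue
  process C: level=1
    C->B: in-degree(B)=0, level(B)=2, enqueue
  process G: level=1
  process A: level=2
  process B: level=2
All levels: A:2, B:2, C:1, D:0, E:1, F:0, G:1

Answer: A:2, B:2, C:1, D:0, E:1, F:0, G:1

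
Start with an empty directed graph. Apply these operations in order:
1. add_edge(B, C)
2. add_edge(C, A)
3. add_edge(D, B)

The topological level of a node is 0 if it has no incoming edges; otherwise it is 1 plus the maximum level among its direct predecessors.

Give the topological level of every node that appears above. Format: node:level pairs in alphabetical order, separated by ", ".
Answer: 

Op 1: add_edge(B, C). Edges now: 1
Op 2: add_edge(C, A). Edges now: 2
Op 3: add_edge(D, B). Edges now: 3
Compute levels (Kahn BFS):
  sources (in-degree 0): D
  process D: level=0
    D->B: in-degree(B)=0, level(B)=1, enqueue
  process B: level=1
    B->C: in-degree(C)=0, level(C)=2, enqueue
  process C: level=2
    C->A: in-degree(A)=0, level(A)=3, enqueue
  process A: level=3
All levels: A:3, B:1, C:2, D:0

Answer: A:3, B:1, C:2, D:0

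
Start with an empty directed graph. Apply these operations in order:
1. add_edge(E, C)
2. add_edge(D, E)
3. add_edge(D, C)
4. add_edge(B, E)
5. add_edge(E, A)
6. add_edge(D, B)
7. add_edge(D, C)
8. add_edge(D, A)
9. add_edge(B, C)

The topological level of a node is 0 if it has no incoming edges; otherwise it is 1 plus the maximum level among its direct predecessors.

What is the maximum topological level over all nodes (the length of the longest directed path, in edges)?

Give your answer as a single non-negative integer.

Op 1: add_edge(E, C). Edges now: 1
Op 2: add_edge(D, E). Edges now: 2
Op 3: add_edge(D, C). Edges now: 3
Op 4: add_edge(B, E). Edges now: 4
Op 5: add_edge(E, A). Edges now: 5
Op 6: add_edge(D, B). Edges now: 6
Op 7: add_edge(D, C) (duplicate, no change). Edges now: 6
Op 8: add_edge(D, A). Edges now: 7
Op 9: add_edge(B, C). Edges now: 8
Compute levels (Kahn BFS):
  sources (in-degree 0): D
  process D: level=0
    D->A: in-degree(A)=1, level(A)>=1
    D->B: in-degree(B)=0, level(B)=1, enqueue
    D->C: in-degree(C)=2, level(C)>=1
    D->E: in-degree(E)=1, level(E)>=1
  process B: level=1
    B->C: in-degree(C)=1, level(C)>=2
    B->E: in-degree(E)=0, level(E)=2, enqueue
  process E: level=2
    E->A: in-degree(A)=0, level(A)=3, enqueue
    E->C: in-degree(C)=0, level(C)=3, enqueue
  process A: level=3
  process C: level=3
All levels: A:3, B:1, C:3, D:0, E:2
max level = 3

Answer: 3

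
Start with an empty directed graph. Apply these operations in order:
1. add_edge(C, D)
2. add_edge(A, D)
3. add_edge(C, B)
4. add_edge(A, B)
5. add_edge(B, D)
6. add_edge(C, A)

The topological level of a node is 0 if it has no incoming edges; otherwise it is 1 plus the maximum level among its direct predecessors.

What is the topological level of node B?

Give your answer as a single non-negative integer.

Answer: 2

Derivation:
Op 1: add_edge(C, D). Edges now: 1
Op 2: add_edge(A, D). Edges now: 2
Op 3: add_edge(C, B). Edges now: 3
Op 4: add_edge(A, B). Edges now: 4
Op 5: add_edge(B, D). Edges now: 5
Op 6: add_edge(C, A). Edges now: 6
Compute levels (Kahn BFS):
  sources (in-degree 0): C
  process C: level=0
    C->A: in-degree(A)=0, level(A)=1, enqueue
    C->B: in-degree(B)=1, level(B)>=1
    C->D: in-degree(D)=2, level(D)>=1
  process A: level=1
    A->B: in-degree(B)=0, level(B)=2, enqueue
    A->D: in-degree(D)=1, level(D)>=2
  process B: level=2
    B->D: in-degree(D)=0, level(D)=3, enqueue
  process D: level=3
All levels: A:1, B:2, C:0, D:3
level(B) = 2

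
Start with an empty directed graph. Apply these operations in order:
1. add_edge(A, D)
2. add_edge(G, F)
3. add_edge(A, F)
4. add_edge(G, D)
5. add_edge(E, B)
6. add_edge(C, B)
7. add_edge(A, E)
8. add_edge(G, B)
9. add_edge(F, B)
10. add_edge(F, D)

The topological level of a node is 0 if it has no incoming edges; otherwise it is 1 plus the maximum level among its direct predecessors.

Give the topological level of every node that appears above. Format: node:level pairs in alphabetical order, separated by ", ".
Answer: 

Answer: A:0, B:2, C:0, D:2, E:1, F:1, G:0

Derivation:
Op 1: add_edge(A, D). Edges now: 1
Op 2: add_edge(G, F). Edges now: 2
Op 3: add_edge(A, F). Edges now: 3
Op 4: add_edge(G, D). Edges now: 4
Op 5: add_edge(E, B). Edges now: 5
Op 6: add_edge(C, B). Edges now: 6
Op 7: add_edge(A, E). Edges now: 7
Op 8: add_edge(G, B). Edges now: 8
Op 9: add_edge(F, B). Edges now: 9
Op 10: add_edge(F, D). Edges now: 10
Compute levels (Kahn BFS):
  sources (in-degree 0): A, C, G
  process A: level=0
    A->D: in-degree(D)=2, level(D)>=1
    A->E: in-degree(E)=0, level(E)=1, enqueue
    A->F: in-degree(F)=1, level(F)>=1
  process C: level=0
    C->B: in-degree(B)=3, level(B)>=1
  process G: level=0
    G->B: in-degree(B)=2, level(B)>=1
    G->D: in-degree(D)=1, level(D)>=1
    G->F: in-degree(F)=0, level(F)=1, enqueue
  process E: level=1
    E->B: in-degree(B)=1, level(B)>=2
  process F: level=1
    F->B: in-degree(B)=0, level(B)=2, enqueue
    F->D: in-degree(D)=0, level(D)=2, enqueue
  process B: level=2
  process D: level=2
All levels: A:0, B:2, C:0, D:2, E:1, F:1, G:0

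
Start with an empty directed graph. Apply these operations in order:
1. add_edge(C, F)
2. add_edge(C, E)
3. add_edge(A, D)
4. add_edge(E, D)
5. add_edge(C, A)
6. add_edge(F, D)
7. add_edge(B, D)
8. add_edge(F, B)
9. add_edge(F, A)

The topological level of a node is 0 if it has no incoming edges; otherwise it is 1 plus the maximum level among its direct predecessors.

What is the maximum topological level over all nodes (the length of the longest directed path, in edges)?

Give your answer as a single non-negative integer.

Answer: 3

Derivation:
Op 1: add_edge(C, F). Edges now: 1
Op 2: add_edge(C, E). Edges now: 2
Op 3: add_edge(A, D). Edges now: 3
Op 4: add_edge(E, D). Edges now: 4
Op 5: add_edge(C, A). Edges now: 5
Op 6: add_edge(F, D). Edges now: 6
Op 7: add_edge(B, D). Edges now: 7
Op 8: add_edge(F, B). Edges now: 8
Op 9: add_edge(F, A). Edges now: 9
Compute levels (Kahn BFS):
  sources (in-degree 0): C
  process C: level=0
    C->A: in-degree(A)=1, level(A)>=1
    C->E: in-degree(E)=0, level(E)=1, enqueue
    C->F: in-degree(F)=0, level(F)=1, enqueue
  process E: level=1
    E->D: in-degree(D)=3, level(D)>=2
  process F: level=1
    F->A: in-degree(A)=0, level(A)=2, enqueue
    F->B: in-degree(B)=0, level(B)=2, enqueue
    F->D: in-degree(D)=2, level(D)>=2
  process A: level=2
    A->D: in-degree(D)=1, level(D)>=3
  process B: level=2
    B->D: in-degree(D)=0, level(D)=3, enqueue
  process D: level=3
All levels: A:2, B:2, C:0, D:3, E:1, F:1
max level = 3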